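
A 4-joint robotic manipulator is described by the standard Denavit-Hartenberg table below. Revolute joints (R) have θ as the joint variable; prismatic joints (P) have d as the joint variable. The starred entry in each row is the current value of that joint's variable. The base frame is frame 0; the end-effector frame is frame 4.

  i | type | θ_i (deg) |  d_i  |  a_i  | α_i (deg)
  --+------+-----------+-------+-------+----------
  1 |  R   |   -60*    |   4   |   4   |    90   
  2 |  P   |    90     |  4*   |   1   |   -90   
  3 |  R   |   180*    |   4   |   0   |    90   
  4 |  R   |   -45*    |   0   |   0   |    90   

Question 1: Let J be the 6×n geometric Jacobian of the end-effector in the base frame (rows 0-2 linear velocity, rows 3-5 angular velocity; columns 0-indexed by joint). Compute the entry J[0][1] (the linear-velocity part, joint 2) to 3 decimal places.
-0.866

prismatic axis z_1 = (-0.8660,-0.5000,0.0000)
J_v[:, 1] = z_1; J_ω[:, 1] = (0,0,0)
entry J[0][1] = -0.8660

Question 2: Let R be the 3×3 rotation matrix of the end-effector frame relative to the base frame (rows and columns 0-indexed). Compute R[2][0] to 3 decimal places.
End-effector x-axis (col 0 of R) = (0.3536,-0.6124,-0.7071)
R[2][0] = -0.7071

-0.707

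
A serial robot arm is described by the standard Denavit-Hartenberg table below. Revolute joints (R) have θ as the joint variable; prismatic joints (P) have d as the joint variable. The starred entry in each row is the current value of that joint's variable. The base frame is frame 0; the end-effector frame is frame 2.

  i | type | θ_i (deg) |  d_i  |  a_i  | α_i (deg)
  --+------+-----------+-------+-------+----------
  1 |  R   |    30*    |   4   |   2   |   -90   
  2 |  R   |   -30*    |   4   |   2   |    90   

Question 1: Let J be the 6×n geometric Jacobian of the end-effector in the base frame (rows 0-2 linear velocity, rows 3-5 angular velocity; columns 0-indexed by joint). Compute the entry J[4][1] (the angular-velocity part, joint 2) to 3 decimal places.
0.866

axis z_1 = (-0.5000,0.8660,0.0000); lever o_n−o_1 = (-0.5000,4.3301,1.0000)
cross product → J_v[:, 1] = (0.8660,0.5000,-1.7321)
J_ω[:, 1] = z_1
entry J[4][1] = 0.8660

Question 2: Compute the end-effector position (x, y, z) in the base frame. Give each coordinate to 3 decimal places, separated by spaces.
1.232 5.330 5.000

after link 1: o_1 = (1.7321, 1.0000, 4.0000)
after link 2: o_2 = (1.2321, 5.3301, 5.0000)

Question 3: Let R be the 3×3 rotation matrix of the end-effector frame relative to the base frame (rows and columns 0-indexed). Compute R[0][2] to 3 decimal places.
End-effector z-axis (col 2 of R) = (-0.4330,-0.2500,0.8660)
R[0][2] = -0.4330

-0.433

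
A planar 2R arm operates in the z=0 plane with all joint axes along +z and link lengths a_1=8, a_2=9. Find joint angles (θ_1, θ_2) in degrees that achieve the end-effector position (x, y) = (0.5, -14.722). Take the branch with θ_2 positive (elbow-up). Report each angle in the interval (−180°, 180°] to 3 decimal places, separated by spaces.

-120.003 60.006

cos θ_2 = (216.9873−8²−9²)/(2·8·9) = 0.4999; θ_2 = 60.0058° (elbow-up)
β = atan2(-14.7220,0.5000) = -88.0548°; ψ = atan2(7.7947,12.4992) = 31.9483°
θ_1 = β − ψ = -120.0031°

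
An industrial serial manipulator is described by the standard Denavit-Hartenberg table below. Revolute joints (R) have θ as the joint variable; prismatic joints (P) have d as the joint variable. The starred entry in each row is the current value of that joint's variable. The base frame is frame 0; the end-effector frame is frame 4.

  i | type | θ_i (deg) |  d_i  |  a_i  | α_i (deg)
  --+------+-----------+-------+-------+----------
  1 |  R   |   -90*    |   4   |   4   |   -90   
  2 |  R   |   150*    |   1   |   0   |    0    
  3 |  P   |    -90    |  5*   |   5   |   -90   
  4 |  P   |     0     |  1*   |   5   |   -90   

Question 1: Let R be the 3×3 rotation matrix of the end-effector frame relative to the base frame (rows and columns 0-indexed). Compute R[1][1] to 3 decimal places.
End-effector y-axis (col 1 of R) = (-0.0000,-0.8660,0.5000)
R[1][1] = -0.8660

-0.866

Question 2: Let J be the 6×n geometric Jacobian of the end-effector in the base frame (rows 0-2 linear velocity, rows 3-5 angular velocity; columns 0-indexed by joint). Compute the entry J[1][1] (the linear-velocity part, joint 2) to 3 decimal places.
9.160

axis z_1 = (1.0000,0.0000,0.0000); lever o_n−o_1 = (6.0000,-4.1340,-9.1603)
cross product → J_v[:, 1] = (-0.0000,9.1603,-4.1340)
J_ω[:, 1] = z_1
entry J[1][1] = 9.1603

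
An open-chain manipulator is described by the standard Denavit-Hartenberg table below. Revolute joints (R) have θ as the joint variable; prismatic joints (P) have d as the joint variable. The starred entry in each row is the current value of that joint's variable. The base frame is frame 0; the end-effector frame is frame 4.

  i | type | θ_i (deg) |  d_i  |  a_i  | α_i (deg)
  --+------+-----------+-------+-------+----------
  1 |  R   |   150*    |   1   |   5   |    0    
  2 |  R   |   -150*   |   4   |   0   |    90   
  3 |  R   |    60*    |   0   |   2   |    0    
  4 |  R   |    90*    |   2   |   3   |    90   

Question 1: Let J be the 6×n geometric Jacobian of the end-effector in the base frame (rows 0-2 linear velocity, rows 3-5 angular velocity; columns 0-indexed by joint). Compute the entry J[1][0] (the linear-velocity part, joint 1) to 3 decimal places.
-5.928

axis z_0 = ẑ; lever o_n−o_0 = (-5.9282,0.5000,8.2321)
cross product → J_v[:, 0] = (-0.5000,-5.9282,0.0000)
J_ω[:, 0] = z_0
entry J[1][0] = -5.9282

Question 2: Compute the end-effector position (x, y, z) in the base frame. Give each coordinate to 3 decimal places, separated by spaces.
-5.928 0.500 8.232

after link 1: o_1 = (-4.3301, 2.5000, 1.0000)
after link 2: o_2 = (-4.3301, 2.5000, 5.0000)
after link 3: o_3 = (-3.3301, 2.5000, 6.7321)
after link 4: o_4 = (-5.9282, 0.5000, 8.2321)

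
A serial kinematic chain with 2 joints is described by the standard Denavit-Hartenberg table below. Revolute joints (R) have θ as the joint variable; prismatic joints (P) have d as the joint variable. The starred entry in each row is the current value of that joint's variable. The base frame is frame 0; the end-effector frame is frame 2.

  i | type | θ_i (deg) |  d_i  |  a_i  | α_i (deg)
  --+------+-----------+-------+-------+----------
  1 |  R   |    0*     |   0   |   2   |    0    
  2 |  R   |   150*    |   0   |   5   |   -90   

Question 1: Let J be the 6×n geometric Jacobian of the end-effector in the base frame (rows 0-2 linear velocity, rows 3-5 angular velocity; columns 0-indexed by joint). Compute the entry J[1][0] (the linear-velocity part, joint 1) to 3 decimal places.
axis z_0 = ẑ; lever o_n−o_0 = (-2.3301,2.5000,0.0000)
cross product → J_v[:, 0] = (-2.5000,-2.3301,0.0000)
J_ω[:, 0] = z_0
entry J[1][0] = -2.3301

-2.330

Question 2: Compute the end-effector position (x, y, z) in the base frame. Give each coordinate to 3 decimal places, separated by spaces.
-2.330 2.500 0.000

after link 1: o_1 = (2.0000, 0.0000, 0.0000)
after link 2: o_2 = (-2.3301, 2.5000, 0.0000)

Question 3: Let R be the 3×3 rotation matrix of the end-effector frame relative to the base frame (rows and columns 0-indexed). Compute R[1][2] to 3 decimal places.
End-effector z-axis (col 2 of R) = (-0.5000,-0.8660,0.0000)
R[1][2] = -0.8660

-0.866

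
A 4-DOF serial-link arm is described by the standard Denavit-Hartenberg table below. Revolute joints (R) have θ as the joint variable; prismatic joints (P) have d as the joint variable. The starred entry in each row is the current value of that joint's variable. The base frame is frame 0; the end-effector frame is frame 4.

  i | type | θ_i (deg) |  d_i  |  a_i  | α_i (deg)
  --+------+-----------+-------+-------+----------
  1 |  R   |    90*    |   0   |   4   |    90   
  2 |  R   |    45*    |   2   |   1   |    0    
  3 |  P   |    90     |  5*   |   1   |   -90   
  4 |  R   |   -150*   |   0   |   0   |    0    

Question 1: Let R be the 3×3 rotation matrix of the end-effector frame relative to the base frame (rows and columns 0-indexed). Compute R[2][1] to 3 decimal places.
End-effector y-axis (col 1 of R) = (0.8660,-0.3536,0.3536)
R[2][1] = 0.3536

0.354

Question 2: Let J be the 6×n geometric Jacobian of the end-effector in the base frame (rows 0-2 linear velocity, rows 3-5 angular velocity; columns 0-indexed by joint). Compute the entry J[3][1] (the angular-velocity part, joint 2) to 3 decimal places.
1.000

axis z_1 = (1.0000,-0.0000,0.0000); lever o_n−o_1 = (7.0000,-0.0000,1.4142)
cross product → J_v[:, 1] = (-0.0000,-1.4142,-0.0000)
J_ω[:, 1] = z_1
entry J[3][1] = 1.0000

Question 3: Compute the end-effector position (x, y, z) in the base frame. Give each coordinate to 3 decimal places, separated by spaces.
after link 1: o_1 = (0.0000, 4.0000, 0.0000)
after link 2: o_2 = (2.0000, 4.7071, 0.7071)
after link 3: o_3 = (7.0000, 4.0000, 1.4142)
after link 4: o_4 = (7.0000, 4.0000, 1.4142)

7.000 4.000 1.414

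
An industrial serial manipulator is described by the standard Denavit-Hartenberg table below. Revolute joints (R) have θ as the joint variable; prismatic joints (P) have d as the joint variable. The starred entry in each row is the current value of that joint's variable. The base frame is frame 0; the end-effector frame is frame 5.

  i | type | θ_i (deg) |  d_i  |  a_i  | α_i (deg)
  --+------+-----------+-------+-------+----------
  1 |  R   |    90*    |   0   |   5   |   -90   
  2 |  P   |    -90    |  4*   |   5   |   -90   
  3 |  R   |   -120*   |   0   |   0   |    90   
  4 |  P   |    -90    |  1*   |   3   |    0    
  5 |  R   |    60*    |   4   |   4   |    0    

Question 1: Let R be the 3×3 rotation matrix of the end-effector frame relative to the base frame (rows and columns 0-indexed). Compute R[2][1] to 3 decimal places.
End-effector y-axis (col 1 of R) = (-0.4330,0.8660,-0.2500)
R[2][1] = -0.2500

-0.250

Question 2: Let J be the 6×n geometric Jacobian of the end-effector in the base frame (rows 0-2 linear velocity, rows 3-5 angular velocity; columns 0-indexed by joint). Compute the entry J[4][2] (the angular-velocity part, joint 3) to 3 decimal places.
axis z_2 = (-0.0000,1.0000,-0.0000); lever o_n−o_2 = (-0.5000,-5.0000,-6.0622)
cross product → J_v[:, 2] = (-6.0622,0.0000,0.5000)
J_ω[:, 2] = z_2
entry J[4][2] = 1.0000

1.000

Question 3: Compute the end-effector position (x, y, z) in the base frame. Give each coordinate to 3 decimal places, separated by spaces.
-4.500 0.000 -1.062

after link 1: o_1 = (0.0000, 5.0000, 0.0000)
after link 2: o_2 = (-4.0000, 5.0000, 5.0000)
after link 3: o_3 = (-4.0000, 5.0000, 5.0000)
after link 4: o_4 = (-3.5000, 2.0000, 4.1340)
after link 5: o_5 = (-4.5000, 0.0000, -1.0622)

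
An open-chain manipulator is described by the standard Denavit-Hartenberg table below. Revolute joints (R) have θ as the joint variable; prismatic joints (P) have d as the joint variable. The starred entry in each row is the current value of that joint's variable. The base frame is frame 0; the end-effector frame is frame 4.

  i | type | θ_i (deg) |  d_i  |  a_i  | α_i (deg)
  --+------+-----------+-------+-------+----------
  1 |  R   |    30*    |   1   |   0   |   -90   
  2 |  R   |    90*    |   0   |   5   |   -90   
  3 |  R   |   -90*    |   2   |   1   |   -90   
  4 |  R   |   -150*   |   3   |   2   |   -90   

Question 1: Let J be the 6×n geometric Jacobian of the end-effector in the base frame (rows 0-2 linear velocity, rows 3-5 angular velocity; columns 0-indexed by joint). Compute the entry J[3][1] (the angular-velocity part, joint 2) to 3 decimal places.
axis z_1 = (-0.5000,0.8660,0.0000); lever o_n−o_1 = (-2.2321,-2.1340,-8.0000)
cross product → J_v[:, 1] = (-6.9282,-4.0000,3.0000)
J_ω[:, 1] = z_1
entry J[3][1] = -0.5000

-0.500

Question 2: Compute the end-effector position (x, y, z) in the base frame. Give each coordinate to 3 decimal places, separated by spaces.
-2.232 -2.134 -7.000

after link 1: o_1 = (0.0000, 0.0000, 1.0000)
after link 2: o_2 = (0.0000, 0.0000, -4.0000)
after link 3: o_3 = (-2.2321, -0.1340, -4.0000)
after link 4: o_4 = (-2.2321, -2.1340, -7.0000)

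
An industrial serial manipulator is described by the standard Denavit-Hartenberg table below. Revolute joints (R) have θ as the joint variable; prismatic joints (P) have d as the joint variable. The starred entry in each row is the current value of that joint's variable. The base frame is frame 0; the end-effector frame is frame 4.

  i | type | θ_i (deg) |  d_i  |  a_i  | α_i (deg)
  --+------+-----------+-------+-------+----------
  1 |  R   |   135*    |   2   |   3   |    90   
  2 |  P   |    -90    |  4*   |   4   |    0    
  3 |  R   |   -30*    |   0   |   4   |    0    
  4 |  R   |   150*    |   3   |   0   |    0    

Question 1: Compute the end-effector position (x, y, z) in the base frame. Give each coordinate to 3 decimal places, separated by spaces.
after link 1: o_1 = (-2.1213, 2.1213, 2.0000)
after link 2: o_2 = (0.7071, 4.9497, -2.0000)
after link 3: o_3 = (2.1213, 3.5355, -5.4641)
after link 4: o_4 = (4.2426, 5.6569, -5.4641)

4.243 5.657 -5.464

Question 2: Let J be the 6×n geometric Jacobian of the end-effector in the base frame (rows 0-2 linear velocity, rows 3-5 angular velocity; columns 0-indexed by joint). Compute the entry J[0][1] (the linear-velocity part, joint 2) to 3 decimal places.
0.707

prismatic axis z_1 = (0.7071,0.7071,0.0000)
J_v[:, 1] = z_1; J_ω[:, 1] = (0,0,0)
entry J[0][1] = 0.7071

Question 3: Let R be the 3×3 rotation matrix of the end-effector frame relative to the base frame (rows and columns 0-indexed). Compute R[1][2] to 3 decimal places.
End-effector z-axis (col 2 of R) = (0.7071,0.7071,0.0000)
R[1][2] = 0.7071

0.707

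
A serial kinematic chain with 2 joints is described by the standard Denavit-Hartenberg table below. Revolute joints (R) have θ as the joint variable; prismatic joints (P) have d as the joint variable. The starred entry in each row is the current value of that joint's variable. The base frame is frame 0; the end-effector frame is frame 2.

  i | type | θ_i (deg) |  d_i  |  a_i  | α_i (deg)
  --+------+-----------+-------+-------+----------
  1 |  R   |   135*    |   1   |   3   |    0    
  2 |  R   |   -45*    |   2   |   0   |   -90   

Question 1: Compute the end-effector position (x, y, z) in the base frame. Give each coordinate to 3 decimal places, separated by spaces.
after link 1: o_1 = (-2.1213, 2.1213, 1.0000)
after link 2: o_2 = (-2.1213, 2.1213, 3.0000)

-2.121 2.121 3.000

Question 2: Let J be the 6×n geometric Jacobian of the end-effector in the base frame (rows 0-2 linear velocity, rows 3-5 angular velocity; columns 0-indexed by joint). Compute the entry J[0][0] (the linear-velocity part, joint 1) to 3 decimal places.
-2.121

axis z_0 = ẑ; lever o_n−o_0 = (-2.1213,2.1213,3.0000)
cross product → J_v[:, 0] = (-2.1213,-2.1213,0.0000)
J_ω[:, 0] = z_0
entry J[0][0] = -2.1213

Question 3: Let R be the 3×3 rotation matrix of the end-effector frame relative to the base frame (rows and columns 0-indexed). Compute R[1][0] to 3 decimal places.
End-effector x-axis (col 0 of R) = (0.0000,1.0000,0.0000)
R[1][0] = 1.0000

1.000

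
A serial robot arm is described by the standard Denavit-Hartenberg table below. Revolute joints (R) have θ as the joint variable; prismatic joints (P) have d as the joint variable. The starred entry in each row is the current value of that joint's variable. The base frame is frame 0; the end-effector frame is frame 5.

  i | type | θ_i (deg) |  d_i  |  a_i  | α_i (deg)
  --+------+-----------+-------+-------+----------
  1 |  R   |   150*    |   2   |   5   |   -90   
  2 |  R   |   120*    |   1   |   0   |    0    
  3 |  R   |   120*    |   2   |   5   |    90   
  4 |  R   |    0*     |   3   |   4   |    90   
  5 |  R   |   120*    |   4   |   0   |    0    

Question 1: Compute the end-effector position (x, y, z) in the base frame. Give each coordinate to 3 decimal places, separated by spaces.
2.317 -0.183 8.294

after link 1: o_1 = (-4.3301, 2.5000, 2.0000)
after link 2: o_2 = (-4.8301, 1.6340, 2.0000)
after link 3: o_3 = (-3.6651, -1.3481, 6.3301)
after link 4: o_4 = (0.3170, -3.6471, 8.2942)
after link 5: o_5 = (2.3170, -0.1830, 8.2942)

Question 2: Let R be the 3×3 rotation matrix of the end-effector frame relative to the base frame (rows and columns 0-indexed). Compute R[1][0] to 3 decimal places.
End-effector x-axis (col 0 of R) = (0.4330,-0.2500,-0.8660)
R[1][0] = -0.2500

-0.250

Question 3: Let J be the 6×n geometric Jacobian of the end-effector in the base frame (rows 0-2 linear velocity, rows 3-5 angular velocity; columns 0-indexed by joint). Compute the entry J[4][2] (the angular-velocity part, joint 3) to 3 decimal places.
axis z_2 = (-0.5000,-0.8660,0.0000); lever o_n−o_2 = (7.1471,-1.8170,6.2942)
cross product → J_v[:, 2] = (-5.4510,3.1471,7.0981)
J_ω[:, 2] = z_2
entry J[4][2] = -0.8660

-0.866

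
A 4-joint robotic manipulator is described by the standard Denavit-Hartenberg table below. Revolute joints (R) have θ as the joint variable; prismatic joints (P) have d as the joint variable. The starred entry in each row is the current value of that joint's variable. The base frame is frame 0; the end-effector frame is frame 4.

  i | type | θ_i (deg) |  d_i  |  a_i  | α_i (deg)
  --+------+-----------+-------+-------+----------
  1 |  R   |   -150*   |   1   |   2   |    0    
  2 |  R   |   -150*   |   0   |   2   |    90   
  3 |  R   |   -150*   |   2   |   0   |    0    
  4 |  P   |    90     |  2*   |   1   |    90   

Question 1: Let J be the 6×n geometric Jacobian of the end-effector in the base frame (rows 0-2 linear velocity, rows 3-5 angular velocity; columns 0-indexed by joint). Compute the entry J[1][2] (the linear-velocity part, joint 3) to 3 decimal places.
0.750

axis z_2 = (0.8660,-0.5000,0.0000); lever o_n−o_2 = (3.7141,-1.5670,-0.8660)
cross product → J_v[:, 2] = (0.4330,0.7500,0.5000)
J_ω[:, 2] = z_2
entry J[1][2] = 0.7500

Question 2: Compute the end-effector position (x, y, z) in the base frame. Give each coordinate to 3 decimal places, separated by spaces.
2.982 -0.835 0.134

after link 1: o_1 = (-1.7321, -1.0000, 1.0000)
after link 2: o_2 = (-0.7321, 0.7321, 1.0000)
after link 3: o_3 = (1.0000, -0.2679, 1.0000)
after link 4: o_4 = (2.9821, -0.8349, 0.1340)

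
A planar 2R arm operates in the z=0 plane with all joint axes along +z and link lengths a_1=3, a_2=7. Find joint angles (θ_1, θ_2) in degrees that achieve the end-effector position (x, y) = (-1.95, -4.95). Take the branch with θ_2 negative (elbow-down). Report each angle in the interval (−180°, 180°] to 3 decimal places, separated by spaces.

-0.010 -134.993

cos θ_2 = (28.3050−3²−7²)/(2·3·7) = -0.7070; θ_2 = -134.9933° (elbow-down)
β = atan2(-4.9500,-1.9500) = -111.5014°; ψ = atan2(-4.9503,-1.9492) = -111.4918°
θ_1 = β − ψ = -0.0096°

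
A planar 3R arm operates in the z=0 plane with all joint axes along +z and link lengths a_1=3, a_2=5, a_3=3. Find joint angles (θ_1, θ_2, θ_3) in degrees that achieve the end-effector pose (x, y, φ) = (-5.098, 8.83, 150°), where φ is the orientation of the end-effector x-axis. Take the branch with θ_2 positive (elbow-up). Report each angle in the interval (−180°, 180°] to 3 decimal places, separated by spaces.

wrist centre = target − a_3·(cos φ, sin φ) = (-2.4999, 7.3300)
cos θ_2 = (59.9785−3²−5²)/(2·3·5) = 0.8660; θ_2 = 30.0086° (elbow-up)
β = atan2(7.3300,-2.4999) = 108.8321°; ψ = atan2(2.5006,7.3298) = 18.8378°
θ_1 = β − ψ = 89.9943°
θ_3 = φ − θ_1 − θ_2 = 29.9971° (wrapped to (-180°,180°])

89.994 30.009 29.997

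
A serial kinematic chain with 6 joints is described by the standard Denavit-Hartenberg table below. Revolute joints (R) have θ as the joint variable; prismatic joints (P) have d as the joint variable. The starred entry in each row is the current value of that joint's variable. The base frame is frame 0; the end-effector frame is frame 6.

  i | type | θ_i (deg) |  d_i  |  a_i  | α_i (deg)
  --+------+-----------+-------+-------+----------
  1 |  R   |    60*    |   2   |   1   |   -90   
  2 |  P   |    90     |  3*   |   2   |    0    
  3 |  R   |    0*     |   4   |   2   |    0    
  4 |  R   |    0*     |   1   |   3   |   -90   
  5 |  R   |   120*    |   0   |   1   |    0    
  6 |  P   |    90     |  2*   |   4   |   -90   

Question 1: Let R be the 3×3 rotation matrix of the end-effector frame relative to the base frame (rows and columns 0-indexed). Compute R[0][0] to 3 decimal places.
End-effector x-axis (col 0 of R) = (-0.4330,0.2500,0.8660)
R[0][0] = -0.4330

-0.433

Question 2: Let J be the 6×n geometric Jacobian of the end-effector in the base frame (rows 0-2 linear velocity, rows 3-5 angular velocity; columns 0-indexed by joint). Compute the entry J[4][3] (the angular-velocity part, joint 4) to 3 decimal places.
0.500

axis z_3 = (-0.8660,0.5000,0.0000); lever o_n−o_3 = (-2.8481,-0.6651,0.9641)
cross product → J_v[:, 3] = (0.4821,0.8349,2.0000)
J_ω[:, 3] = z_3
entry J[4][3] = 0.5000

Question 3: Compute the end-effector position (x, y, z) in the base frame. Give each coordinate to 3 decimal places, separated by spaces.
after link 1: o_1 = (0.5000, 0.8660, 2.0000)
after link 2: o_2 = (-2.0981, 2.3660, 0.0000)
after link 3: o_3 = (-5.5622, 4.3660, -2.0000)
after link 4: o_4 = (-6.4282, 4.8660, -5.0000)
after link 5: o_5 = (-5.6782, 4.4330, -4.5000)
after link 6: o_6 = (-8.4103, 3.7010, -1.0359)

-8.410 3.701 -1.036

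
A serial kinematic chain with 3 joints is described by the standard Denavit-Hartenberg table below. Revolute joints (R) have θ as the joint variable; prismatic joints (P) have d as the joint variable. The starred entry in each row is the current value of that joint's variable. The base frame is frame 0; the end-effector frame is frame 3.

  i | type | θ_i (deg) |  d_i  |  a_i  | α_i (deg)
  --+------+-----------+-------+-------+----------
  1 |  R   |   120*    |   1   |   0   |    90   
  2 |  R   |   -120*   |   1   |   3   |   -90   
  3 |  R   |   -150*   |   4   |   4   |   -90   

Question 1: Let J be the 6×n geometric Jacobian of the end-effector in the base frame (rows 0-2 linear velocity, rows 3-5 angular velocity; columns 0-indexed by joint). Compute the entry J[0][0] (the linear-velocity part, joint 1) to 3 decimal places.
axis z_0 = ẑ; lever o_n−o_0 = (0.7500,4.7010,-0.5981)
cross product → J_v[:, 0] = (-4.7010,0.7500,0.0000)
J_ω[:, 0] = z_0
entry J[0][0] = -4.7010

-4.701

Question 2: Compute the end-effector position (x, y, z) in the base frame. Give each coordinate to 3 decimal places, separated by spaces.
0.750 4.701 -0.598

after link 1: o_1 = (0.0000, 0.0000, 1.0000)
after link 2: o_2 = (1.6160, -0.7990, -1.5981)
after link 3: o_3 = (0.7500, 4.7010, -0.5981)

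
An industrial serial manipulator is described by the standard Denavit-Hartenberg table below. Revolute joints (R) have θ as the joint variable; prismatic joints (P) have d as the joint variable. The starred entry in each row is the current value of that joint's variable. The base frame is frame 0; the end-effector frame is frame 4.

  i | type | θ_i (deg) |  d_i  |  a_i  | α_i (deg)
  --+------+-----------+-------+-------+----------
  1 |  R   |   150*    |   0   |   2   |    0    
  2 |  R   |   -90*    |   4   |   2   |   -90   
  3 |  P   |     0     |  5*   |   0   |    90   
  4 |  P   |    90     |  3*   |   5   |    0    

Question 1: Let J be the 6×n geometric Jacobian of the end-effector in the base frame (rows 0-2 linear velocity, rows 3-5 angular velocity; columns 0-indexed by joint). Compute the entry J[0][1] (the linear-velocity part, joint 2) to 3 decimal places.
-6.732

axis z_1 = (0.0000,0.0000,1.0000); lever o_n−o_1 = (-7.6603,6.7321,7.0000)
cross product → J_v[:, 1] = (-6.7321,-7.6603,0.0000)
J_ω[:, 1] = z_1
entry J[0][1] = -6.7321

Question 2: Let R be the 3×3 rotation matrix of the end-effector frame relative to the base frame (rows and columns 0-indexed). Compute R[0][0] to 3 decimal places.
-0.866

End-effector x-axis (col 0 of R) = (-0.8660,0.5000,0.0000)
R[0][0] = -0.8660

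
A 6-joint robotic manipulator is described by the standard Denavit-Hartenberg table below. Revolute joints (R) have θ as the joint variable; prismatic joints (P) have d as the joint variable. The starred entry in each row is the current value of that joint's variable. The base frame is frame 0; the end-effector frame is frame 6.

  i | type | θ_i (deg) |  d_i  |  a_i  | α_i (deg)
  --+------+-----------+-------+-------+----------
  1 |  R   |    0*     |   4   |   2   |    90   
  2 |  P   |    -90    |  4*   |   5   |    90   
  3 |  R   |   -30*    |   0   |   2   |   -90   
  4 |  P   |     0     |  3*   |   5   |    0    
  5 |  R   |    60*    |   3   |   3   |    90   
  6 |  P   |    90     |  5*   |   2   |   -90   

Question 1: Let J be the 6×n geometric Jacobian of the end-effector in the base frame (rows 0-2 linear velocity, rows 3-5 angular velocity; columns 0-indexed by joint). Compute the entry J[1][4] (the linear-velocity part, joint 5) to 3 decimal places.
-0.049

axis z_4 = (0.0000,-0.8660,-0.5000); lever o_n−o_4 = (0.0981,-1.4151,-7.5490)
cross product → J_v[:, 4] = (5.8301,-0.0490,0.0849)
J_ω[:, 4] = z_4
entry J[1][4] = -0.0490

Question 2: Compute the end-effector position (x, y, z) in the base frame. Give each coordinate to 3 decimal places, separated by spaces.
after link 1: o_1 = (2.0000, 0.0000, 4.0000)
after link 2: o_2 = (2.0000, -4.0000, -1.0000)
after link 3: o_3 = (2.0000, -3.0000, -2.7321)
after link 4: o_4 = (2.0000, -3.0981, -8.5622)
after link 5: o_5 = (4.5981, -4.9462, -11.3612)
after link 6: o_6 = (2.0981, -4.5131, -16.1112)

2.098 -4.513 -16.111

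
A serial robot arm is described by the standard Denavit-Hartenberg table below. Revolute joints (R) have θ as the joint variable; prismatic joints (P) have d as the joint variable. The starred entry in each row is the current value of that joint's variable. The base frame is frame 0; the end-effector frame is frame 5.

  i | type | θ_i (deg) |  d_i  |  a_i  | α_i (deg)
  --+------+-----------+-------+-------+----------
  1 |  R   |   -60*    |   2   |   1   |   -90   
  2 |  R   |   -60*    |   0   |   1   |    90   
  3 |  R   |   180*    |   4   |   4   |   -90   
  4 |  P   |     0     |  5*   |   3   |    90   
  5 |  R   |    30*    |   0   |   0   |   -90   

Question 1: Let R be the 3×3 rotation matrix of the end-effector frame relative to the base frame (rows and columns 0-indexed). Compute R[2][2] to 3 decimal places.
0.433

End-effector z-axis (col 2 of R) = (-0.6250,-0.6495,0.4330)
R[2][2] = 0.4330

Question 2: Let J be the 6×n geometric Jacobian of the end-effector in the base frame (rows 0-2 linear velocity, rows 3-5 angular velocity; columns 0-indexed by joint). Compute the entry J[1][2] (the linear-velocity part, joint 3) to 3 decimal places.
-5.665

axis z_2 = (-0.4330,0.7500,0.5000); lever o_n−o_2 = (-7.8122,3.5311,-4.0622)
cross product → J_v[:, 2] = (-4.8122,-5.6651,4.3301)
J_ω[:, 2] = z_2
entry J[1][2] = -5.6651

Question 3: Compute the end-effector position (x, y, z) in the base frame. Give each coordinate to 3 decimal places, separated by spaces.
-7.062 2.232 -1.196

after link 1: o_1 = (0.5000, -0.8660, 2.0000)
after link 2: o_2 = (0.7500, -1.2990, 2.8660)
after link 3: o_3 = (-1.9821, 3.4330, 1.4019)
after link 4: o_4 = (-7.0622, 2.2321, -1.1962)
after link 5: o_5 = (-7.0622, 2.2321, -1.1962)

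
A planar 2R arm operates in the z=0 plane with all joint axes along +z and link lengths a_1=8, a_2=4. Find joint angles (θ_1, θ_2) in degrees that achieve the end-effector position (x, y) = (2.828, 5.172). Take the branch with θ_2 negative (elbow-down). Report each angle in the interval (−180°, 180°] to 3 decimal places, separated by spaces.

cos θ_2 = (34.7472−8²−4²)/(2·8·4) = -0.7071; θ_2 = -134.9975° (elbow-down)
β = atan2(5.1720,2.8280) = 61.3306°; ψ = atan2(-2.8286,5.1717) = -28.6755°
θ_1 = β − ψ = 90.0061°

90.006 -134.997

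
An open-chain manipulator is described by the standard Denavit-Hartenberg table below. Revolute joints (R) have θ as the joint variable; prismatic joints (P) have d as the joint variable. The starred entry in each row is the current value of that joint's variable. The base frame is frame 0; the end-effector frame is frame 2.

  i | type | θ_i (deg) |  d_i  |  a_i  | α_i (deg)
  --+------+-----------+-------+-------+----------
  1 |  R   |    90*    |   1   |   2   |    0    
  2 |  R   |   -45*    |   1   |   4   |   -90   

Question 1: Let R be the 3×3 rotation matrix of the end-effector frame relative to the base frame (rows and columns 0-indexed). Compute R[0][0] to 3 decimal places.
0.707

End-effector x-axis (col 0 of R) = (0.7071,0.7071,0.0000)
R[0][0] = 0.7071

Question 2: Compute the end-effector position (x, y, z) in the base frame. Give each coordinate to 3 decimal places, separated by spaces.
after link 1: o_1 = (0.0000, 2.0000, 1.0000)
after link 2: o_2 = (2.8284, 4.8284, 2.0000)

2.828 4.828 2.000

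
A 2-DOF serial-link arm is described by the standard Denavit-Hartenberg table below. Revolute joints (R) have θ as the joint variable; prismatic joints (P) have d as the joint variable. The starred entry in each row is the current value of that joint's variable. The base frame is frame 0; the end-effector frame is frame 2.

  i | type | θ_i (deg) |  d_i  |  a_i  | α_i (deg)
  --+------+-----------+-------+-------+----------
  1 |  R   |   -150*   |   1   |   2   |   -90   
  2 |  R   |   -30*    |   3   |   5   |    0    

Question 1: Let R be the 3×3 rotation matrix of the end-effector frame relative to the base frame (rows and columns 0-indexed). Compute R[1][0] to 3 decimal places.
-0.433

End-effector x-axis (col 0 of R) = (-0.7500,-0.4330,0.5000)
R[1][0] = -0.4330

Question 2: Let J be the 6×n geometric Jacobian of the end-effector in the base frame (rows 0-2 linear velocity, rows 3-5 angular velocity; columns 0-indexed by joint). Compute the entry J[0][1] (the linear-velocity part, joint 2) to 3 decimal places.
axis z_1 = (0.5000,-0.8660,0.0000); lever o_n−o_1 = (-2.2500,-4.7631,2.5000)
cross product → J_v[:, 1] = (-2.1651,-1.2500,-4.3301)
J_ω[:, 1] = z_1
entry J[0][1] = -2.1651

-2.165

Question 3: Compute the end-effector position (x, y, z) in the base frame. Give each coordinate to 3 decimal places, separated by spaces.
after link 1: o_1 = (-1.7321, -1.0000, 1.0000)
after link 2: o_2 = (-3.9821, -5.7631, 3.5000)

-3.982 -5.763 3.500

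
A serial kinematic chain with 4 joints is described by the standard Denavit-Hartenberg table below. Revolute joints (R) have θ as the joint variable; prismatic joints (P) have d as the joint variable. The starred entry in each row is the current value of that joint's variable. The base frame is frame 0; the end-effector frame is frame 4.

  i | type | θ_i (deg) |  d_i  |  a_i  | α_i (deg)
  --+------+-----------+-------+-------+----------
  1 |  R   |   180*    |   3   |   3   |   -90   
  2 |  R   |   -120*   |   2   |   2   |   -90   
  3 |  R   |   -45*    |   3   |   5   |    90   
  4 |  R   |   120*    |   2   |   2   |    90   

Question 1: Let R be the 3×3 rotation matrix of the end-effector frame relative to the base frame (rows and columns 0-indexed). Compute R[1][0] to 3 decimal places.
0.354

End-effector x-axis (col 0 of R) = (-0.9268,0.3536,0.1268)
R[1][0] = 0.3536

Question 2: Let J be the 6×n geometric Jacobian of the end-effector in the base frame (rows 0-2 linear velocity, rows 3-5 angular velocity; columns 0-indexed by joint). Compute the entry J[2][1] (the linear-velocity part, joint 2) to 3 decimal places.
axis z_1 = (-0.0000,-1.0000,0.0000); lever o_n−o_1 = (-2.3910,-6.2426,5.3228)
cross product → J_v[:, 1] = (-5.3228,0.0000,-2.3910)
J_ω[:, 1] = z_1
entry J[2][1] = -2.3910

-2.391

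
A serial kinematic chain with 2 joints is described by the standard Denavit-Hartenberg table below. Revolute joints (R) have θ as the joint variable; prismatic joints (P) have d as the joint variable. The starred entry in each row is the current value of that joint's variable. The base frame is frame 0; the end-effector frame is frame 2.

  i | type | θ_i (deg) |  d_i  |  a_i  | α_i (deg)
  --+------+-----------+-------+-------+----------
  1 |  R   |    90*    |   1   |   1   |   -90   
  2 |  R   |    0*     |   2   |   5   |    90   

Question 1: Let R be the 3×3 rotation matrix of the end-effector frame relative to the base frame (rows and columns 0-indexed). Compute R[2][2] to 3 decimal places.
End-effector z-axis (col 2 of R) = (0.0000,0.0000,1.0000)
R[2][2] = 1.0000

1.000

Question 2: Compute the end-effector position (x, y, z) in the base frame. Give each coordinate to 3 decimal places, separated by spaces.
-2.000 6.000 1.000

after link 1: o_1 = (0.0000, 1.0000, 1.0000)
after link 2: o_2 = (-2.0000, 6.0000, 1.0000)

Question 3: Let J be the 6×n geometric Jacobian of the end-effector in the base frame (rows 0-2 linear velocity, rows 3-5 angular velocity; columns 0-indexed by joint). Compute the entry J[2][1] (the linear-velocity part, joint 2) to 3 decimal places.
-5.000

axis z_1 = (-1.0000,0.0000,0.0000); lever o_n−o_1 = (-2.0000,5.0000,0.0000)
cross product → J_v[:, 1] = (-0.0000,0.0000,-5.0000)
J_ω[:, 1] = z_1
entry J[2][1] = -5.0000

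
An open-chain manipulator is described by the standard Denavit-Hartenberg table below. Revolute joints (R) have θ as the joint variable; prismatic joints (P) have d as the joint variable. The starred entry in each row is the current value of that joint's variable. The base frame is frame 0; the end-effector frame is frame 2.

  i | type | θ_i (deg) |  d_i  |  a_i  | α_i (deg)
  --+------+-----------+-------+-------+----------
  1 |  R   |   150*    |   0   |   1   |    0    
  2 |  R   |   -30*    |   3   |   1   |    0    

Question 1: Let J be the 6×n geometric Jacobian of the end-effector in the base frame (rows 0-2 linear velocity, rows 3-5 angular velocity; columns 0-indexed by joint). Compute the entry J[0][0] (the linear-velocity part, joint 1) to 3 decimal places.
-1.366

axis z_0 = ẑ; lever o_n−o_0 = (-1.3660,1.3660,3.0000)
cross product → J_v[:, 0] = (-1.3660,-1.3660,0.0000)
J_ω[:, 0] = z_0
entry J[0][0] = -1.3660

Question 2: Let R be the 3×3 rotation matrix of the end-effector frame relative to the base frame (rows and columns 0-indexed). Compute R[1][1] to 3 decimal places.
End-effector y-axis (col 1 of R) = (-0.8660,-0.5000,0.0000)
R[1][1] = -0.5000

-0.500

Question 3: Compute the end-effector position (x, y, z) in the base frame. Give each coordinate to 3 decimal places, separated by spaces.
-1.366 1.366 3.000

after link 1: o_1 = (-0.8660, 0.5000, 0.0000)
after link 2: o_2 = (-1.3660, 1.3660, 3.0000)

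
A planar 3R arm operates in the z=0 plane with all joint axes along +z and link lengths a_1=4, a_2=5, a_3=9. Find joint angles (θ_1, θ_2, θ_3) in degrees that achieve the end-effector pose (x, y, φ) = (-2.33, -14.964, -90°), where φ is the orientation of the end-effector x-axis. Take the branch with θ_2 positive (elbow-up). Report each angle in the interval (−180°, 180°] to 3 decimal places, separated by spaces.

-162.681 90.003 -17.321

wrist centre = target − a_3·(cos φ, sin φ) = (-2.3300, -5.9640)
cos θ_2 = (40.9982−4²−5²)/(2·4·5) = -0.0000; θ_2 = 90.0026° (elbow-up)
β = atan2(-5.9640,-2.3300) = -111.3395°; ψ = atan2(5.0000,3.9998) = 51.3418°
θ_1 = β − ψ = -162.6812°
θ_3 = φ − θ_1 − θ_2 = -17.3214° (wrapped to (-180°,180°])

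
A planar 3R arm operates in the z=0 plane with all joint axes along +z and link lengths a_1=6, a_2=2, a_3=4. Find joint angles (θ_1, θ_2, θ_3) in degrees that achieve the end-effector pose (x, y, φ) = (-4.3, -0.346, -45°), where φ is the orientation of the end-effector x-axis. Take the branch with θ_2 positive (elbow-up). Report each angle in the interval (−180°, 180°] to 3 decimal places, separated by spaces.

wrist centre = target − a_3·(cos φ, sin φ) = (-7.1284, 2.4824)
cos θ_2 = (56.9769−6²−2²)/(2·6·2) = 0.7074; θ_2 = 44.9785° (elbow-up)
β = atan2(2.4824,-7.1284) = 160.7997°; ψ = atan2(1.4137,7.4147) = 10.7944°
θ_1 = β − ψ = 150.0053°
θ_3 = φ − θ_1 − θ_2 = 120.0162° (wrapped to (-180°,180°])

150.005 44.979 120.016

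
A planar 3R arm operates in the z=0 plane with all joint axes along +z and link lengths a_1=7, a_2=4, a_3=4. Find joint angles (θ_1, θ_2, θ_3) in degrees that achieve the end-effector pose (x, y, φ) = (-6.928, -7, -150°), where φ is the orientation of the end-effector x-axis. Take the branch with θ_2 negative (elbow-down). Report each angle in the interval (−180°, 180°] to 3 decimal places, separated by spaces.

-89.998 -120.002 60.000

wrist centre = target − a_3·(cos φ, sin φ) = (-3.4639, -5.0000)
cos θ_2 = (36.9986−7²−4²)/(2·7·4) = -0.5000; θ_2 = -120.0017° (elbow-down)
β = atan2(-5.0000,-3.4639) = -124.7134°; ψ = atan2(-3.4640,4.9999) = -34.7151°
θ_1 = β − ψ = -89.9983°
θ_3 = φ − θ_1 − θ_2 = 60.0000° (wrapped to (-180°,180°])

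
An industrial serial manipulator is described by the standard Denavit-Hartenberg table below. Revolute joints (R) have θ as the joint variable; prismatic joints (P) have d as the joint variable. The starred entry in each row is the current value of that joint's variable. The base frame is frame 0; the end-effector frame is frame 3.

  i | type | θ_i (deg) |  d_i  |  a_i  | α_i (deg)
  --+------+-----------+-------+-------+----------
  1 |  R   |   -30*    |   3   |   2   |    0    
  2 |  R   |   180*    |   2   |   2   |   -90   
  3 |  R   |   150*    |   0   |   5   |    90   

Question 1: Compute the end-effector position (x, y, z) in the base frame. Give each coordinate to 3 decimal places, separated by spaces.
after link 1: o_1 = (1.7321, -1.0000, 3.0000)
after link 2: o_2 = (0.0000, 0.0000, 5.0000)
after link 3: o_3 = (3.7500, -2.1651, 2.5000)

3.750 -2.165 2.500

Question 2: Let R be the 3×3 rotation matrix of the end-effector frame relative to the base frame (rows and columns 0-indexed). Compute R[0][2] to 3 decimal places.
-0.433

End-effector z-axis (col 2 of R) = (-0.4330,0.2500,-0.8660)
R[0][2] = -0.4330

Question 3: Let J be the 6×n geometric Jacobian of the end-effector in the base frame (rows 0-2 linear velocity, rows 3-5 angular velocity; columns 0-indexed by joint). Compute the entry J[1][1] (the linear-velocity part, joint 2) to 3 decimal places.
2.018

axis z_1 = (0.0000,0.0000,1.0000); lever o_n−o_1 = (2.0179,-1.1651,-0.5000)
cross product → J_v[:, 1] = (1.1651,2.0179,-0.0000)
J_ω[:, 1] = z_1
entry J[1][1] = 2.0179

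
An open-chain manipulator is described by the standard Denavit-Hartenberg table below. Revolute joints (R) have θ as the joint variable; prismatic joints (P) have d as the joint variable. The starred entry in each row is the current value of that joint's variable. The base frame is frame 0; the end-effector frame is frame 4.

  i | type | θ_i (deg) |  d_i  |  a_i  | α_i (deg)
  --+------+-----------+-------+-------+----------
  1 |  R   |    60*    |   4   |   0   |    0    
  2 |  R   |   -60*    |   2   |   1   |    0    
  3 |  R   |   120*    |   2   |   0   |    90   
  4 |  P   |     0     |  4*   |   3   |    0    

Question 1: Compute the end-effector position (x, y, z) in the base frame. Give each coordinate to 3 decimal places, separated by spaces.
2.964 4.598 8.000

after link 1: o_1 = (0.0000, 0.0000, 4.0000)
after link 2: o_2 = (1.0000, 0.0000, 6.0000)
after link 3: o_3 = (1.0000, 0.0000, 8.0000)
after link 4: o_4 = (2.9641, 4.5981, 8.0000)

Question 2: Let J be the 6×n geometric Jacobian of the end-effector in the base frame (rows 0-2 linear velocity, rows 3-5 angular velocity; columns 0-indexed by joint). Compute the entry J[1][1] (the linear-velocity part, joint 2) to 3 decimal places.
axis z_1 = (0.0000,0.0000,1.0000); lever o_n−o_1 = (2.9641,4.5981,4.0000)
cross product → J_v[:, 1] = (-4.5981,2.9641,0.0000)
J_ω[:, 1] = z_1
entry J[1][1] = 2.9641

2.964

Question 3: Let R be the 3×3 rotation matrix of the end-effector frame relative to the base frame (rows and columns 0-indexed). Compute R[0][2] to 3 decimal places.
0.866

End-effector z-axis (col 2 of R) = (0.8660,0.5000,0.0000)
R[0][2] = 0.8660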